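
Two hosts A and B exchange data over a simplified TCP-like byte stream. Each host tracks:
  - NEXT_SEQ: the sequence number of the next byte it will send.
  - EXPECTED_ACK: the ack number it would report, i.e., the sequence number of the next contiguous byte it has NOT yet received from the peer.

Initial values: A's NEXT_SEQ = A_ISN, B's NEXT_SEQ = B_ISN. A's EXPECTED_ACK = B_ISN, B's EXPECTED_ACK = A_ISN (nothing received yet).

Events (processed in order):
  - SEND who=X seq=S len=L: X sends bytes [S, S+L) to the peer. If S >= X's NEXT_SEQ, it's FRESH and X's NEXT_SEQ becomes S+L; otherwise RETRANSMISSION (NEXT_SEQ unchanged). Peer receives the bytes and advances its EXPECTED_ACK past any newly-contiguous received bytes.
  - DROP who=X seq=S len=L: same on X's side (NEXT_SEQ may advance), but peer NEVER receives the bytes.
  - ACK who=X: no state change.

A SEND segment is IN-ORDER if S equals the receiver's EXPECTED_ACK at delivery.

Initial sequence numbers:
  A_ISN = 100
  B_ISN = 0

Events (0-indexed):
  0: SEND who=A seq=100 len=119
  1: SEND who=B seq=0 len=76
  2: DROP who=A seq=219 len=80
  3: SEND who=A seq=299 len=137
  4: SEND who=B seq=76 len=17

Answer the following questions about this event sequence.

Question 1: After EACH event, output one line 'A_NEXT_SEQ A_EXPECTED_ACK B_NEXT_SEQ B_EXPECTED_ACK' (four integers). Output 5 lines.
219 0 0 219
219 76 76 219
299 76 76 219
436 76 76 219
436 93 93 219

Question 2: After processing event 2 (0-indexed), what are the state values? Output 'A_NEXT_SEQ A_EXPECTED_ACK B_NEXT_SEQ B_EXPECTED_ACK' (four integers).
After event 0: A_seq=219 A_ack=0 B_seq=0 B_ack=219
After event 1: A_seq=219 A_ack=76 B_seq=76 B_ack=219
After event 2: A_seq=299 A_ack=76 B_seq=76 B_ack=219

299 76 76 219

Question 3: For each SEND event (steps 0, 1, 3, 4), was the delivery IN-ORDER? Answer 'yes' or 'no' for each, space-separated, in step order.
Step 0: SEND seq=100 -> in-order
Step 1: SEND seq=0 -> in-order
Step 3: SEND seq=299 -> out-of-order
Step 4: SEND seq=76 -> in-order

Answer: yes yes no yes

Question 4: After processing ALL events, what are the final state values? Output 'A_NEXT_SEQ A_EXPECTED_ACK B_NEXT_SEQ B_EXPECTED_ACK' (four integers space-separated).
After event 0: A_seq=219 A_ack=0 B_seq=0 B_ack=219
After event 1: A_seq=219 A_ack=76 B_seq=76 B_ack=219
After event 2: A_seq=299 A_ack=76 B_seq=76 B_ack=219
After event 3: A_seq=436 A_ack=76 B_seq=76 B_ack=219
After event 4: A_seq=436 A_ack=93 B_seq=93 B_ack=219

Answer: 436 93 93 219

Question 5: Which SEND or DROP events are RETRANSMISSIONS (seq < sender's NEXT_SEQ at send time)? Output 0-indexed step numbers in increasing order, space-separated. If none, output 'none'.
Step 0: SEND seq=100 -> fresh
Step 1: SEND seq=0 -> fresh
Step 2: DROP seq=219 -> fresh
Step 3: SEND seq=299 -> fresh
Step 4: SEND seq=76 -> fresh

Answer: none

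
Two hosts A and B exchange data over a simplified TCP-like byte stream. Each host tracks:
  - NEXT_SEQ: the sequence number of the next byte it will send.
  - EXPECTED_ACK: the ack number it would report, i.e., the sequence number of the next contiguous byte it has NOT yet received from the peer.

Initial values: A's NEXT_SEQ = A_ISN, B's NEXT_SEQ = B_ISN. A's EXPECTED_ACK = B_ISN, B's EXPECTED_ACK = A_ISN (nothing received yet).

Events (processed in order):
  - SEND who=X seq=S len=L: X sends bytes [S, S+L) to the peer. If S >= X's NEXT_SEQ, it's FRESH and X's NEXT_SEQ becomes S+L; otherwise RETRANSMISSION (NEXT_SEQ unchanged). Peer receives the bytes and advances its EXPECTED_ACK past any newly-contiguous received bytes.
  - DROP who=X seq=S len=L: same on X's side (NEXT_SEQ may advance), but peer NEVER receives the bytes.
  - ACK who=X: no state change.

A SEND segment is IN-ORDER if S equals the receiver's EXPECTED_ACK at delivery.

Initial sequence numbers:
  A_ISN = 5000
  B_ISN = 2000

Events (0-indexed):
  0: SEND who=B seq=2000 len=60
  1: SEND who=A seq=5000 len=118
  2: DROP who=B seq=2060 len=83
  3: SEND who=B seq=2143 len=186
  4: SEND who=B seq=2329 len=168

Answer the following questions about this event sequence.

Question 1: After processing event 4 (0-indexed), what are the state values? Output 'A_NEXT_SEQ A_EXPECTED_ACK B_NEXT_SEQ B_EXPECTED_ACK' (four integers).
After event 0: A_seq=5000 A_ack=2060 B_seq=2060 B_ack=5000
After event 1: A_seq=5118 A_ack=2060 B_seq=2060 B_ack=5118
After event 2: A_seq=5118 A_ack=2060 B_seq=2143 B_ack=5118
After event 3: A_seq=5118 A_ack=2060 B_seq=2329 B_ack=5118
After event 4: A_seq=5118 A_ack=2060 B_seq=2497 B_ack=5118

5118 2060 2497 5118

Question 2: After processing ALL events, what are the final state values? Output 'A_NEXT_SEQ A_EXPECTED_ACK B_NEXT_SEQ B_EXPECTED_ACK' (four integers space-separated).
Answer: 5118 2060 2497 5118

Derivation:
After event 0: A_seq=5000 A_ack=2060 B_seq=2060 B_ack=5000
After event 1: A_seq=5118 A_ack=2060 B_seq=2060 B_ack=5118
After event 2: A_seq=5118 A_ack=2060 B_seq=2143 B_ack=5118
After event 3: A_seq=5118 A_ack=2060 B_seq=2329 B_ack=5118
After event 4: A_seq=5118 A_ack=2060 B_seq=2497 B_ack=5118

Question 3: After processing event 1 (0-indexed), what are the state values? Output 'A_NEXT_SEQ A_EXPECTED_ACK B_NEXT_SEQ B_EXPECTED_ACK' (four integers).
After event 0: A_seq=5000 A_ack=2060 B_seq=2060 B_ack=5000
After event 1: A_seq=5118 A_ack=2060 B_seq=2060 B_ack=5118

5118 2060 2060 5118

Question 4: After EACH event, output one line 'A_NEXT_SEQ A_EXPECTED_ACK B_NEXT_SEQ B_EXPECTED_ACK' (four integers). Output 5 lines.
5000 2060 2060 5000
5118 2060 2060 5118
5118 2060 2143 5118
5118 2060 2329 5118
5118 2060 2497 5118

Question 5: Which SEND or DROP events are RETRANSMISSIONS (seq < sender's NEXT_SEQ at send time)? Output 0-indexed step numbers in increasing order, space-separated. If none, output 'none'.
Answer: none

Derivation:
Step 0: SEND seq=2000 -> fresh
Step 1: SEND seq=5000 -> fresh
Step 2: DROP seq=2060 -> fresh
Step 3: SEND seq=2143 -> fresh
Step 4: SEND seq=2329 -> fresh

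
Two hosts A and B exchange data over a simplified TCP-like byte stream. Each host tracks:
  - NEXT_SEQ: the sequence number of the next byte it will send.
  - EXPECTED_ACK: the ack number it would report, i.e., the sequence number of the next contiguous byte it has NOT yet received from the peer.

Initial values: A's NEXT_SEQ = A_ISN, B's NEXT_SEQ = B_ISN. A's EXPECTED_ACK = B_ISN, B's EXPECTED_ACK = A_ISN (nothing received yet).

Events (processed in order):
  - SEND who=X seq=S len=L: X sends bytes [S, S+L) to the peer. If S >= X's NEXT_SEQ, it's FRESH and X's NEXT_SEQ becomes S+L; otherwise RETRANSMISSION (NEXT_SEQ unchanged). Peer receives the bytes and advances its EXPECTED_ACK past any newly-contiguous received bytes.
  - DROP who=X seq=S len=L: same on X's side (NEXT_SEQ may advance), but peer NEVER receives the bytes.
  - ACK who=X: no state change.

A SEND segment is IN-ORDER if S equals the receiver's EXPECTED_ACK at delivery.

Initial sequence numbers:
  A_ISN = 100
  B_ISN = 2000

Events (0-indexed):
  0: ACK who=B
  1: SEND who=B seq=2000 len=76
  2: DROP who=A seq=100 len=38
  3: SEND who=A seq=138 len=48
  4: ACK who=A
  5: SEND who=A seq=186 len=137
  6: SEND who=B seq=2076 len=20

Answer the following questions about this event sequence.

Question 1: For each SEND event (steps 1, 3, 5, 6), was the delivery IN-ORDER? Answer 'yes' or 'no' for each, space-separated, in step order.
Step 1: SEND seq=2000 -> in-order
Step 3: SEND seq=138 -> out-of-order
Step 5: SEND seq=186 -> out-of-order
Step 6: SEND seq=2076 -> in-order

Answer: yes no no yes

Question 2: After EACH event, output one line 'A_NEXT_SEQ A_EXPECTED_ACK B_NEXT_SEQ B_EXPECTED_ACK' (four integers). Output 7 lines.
100 2000 2000 100
100 2076 2076 100
138 2076 2076 100
186 2076 2076 100
186 2076 2076 100
323 2076 2076 100
323 2096 2096 100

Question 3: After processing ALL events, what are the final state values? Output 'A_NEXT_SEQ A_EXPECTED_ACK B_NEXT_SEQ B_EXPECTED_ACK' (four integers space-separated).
Answer: 323 2096 2096 100

Derivation:
After event 0: A_seq=100 A_ack=2000 B_seq=2000 B_ack=100
After event 1: A_seq=100 A_ack=2076 B_seq=2076 B_ack=100
After event 2: A_seq=138 A_ack=2076 B_seq=2076 B_ack=100
After event 3: A_seq=186 A_ack=2076 B_seq=2076 B_ack=100
After event 4: A_seq=186 A_ack=2076 B_seq=2076 B_ack=100
After event 5: A_seq=323 A_ack=2076 B_seq=2076 B_ack=100
After event 6: A_seq=323 A_ack=2096 B_seq=2096 B_ack=100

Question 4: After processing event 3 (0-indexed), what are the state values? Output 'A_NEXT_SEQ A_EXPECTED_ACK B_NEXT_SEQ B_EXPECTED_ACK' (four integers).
After event 0: A_seq=100 A_ack=2000 B_seq=2000 B_ack=100
After event 1: A_seq=100 A_ack=2076 B_seq=2076 B_ack=100
After event 2: A_seq=138 A_ack=2076 B_seq=2076 B_ack=100
After event 3: A_seq=186 A_ack=2076 B_seq=2076 B_ack=100

186 2076 2076 100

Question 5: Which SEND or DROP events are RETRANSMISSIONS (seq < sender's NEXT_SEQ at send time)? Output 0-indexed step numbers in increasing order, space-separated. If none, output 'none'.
Answer: none

Derivation:
Step 1: SEND seq=2000 -> fresh
Step 2: DROP seq=100 -> fresh
Step 3: SEND seq=138 -> fresh
Step 5: SEND seq=186 -> fresh
Step 6: SEND seq=2076 -> fresh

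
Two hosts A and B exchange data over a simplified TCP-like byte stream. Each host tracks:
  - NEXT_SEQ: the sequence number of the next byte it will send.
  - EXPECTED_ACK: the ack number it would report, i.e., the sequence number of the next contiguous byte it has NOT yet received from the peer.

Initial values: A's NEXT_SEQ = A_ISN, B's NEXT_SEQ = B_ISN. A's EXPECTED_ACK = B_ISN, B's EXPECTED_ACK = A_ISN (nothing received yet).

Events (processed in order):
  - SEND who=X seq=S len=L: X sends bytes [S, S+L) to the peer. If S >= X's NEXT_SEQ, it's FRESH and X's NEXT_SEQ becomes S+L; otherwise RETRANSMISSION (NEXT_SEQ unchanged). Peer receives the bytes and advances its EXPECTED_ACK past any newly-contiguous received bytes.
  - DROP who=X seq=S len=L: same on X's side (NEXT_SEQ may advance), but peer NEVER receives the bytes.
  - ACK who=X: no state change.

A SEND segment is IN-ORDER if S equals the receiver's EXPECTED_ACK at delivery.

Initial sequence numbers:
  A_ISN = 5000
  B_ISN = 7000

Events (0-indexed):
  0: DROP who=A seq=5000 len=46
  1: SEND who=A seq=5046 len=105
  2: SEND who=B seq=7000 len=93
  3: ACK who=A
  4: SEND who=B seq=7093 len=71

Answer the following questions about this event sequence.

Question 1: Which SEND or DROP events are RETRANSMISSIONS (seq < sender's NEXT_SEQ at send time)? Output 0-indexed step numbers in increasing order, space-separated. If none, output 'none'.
Answer: none

Derivation:
Step 0: DROP seq=5000 -> fresh
Step 1: SEND seq=5046 -> fresh
Step 2: SEND seq=7000 -> fresh
Step 4: SEND seq=7093 -> fresh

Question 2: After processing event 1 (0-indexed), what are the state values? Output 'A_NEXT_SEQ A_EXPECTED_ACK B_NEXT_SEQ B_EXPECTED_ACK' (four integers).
After event 0: A_seq=5046 A_ack=7000 B_seq=7000 B_ack=5000
After event 1: A_seq=5151 A_ack=7000 B_seq=7000 B_ack=5000

5151 7000 7000 5000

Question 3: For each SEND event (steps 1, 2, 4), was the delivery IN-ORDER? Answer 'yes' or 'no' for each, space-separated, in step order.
Answer: no yes yes

Derivation:
Step 1: SEND seq=5046 -> out-of-order
Step 2: SEND seq=7000 -> in-order
Step 4: SEND seq=7093 -> in-order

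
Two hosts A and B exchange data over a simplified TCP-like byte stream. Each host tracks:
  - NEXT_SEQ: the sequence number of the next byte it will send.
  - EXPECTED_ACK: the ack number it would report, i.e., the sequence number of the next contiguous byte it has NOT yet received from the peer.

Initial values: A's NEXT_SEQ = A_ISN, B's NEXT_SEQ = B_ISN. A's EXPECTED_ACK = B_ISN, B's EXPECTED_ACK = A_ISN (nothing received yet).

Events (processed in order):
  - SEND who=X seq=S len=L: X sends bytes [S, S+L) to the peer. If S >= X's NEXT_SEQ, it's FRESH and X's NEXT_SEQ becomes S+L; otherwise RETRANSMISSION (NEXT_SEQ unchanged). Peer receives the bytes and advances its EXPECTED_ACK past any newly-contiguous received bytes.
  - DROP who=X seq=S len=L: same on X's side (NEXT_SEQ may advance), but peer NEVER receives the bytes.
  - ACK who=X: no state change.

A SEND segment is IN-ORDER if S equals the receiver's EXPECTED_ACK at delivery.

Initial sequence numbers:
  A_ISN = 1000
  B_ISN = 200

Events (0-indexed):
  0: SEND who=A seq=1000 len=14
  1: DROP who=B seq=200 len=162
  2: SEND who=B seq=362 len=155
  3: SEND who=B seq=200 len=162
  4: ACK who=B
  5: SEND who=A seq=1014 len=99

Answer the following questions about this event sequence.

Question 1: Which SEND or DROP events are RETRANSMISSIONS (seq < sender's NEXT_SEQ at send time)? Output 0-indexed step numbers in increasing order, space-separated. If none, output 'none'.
Answer: 3

Derivation:
Step 0: SEND seq=1000 -> fresh
Step 1: DROP seq=200 -> fresh
Step 2: SEND seq=362 -> fresh
Step 3: SEND seq=200 -> retransmit
Step 5: SEND seq=1014 -> fresh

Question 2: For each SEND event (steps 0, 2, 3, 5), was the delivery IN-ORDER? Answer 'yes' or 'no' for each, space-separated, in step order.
Step 0: SEND seq=1000 -> in-order
Step 2: SEND seq=362 -> out-of-order
Step 3: SEND seq=200 -> in-order
Step 5: SEND seq=1014 -> in-order

Answer: yes no yes yes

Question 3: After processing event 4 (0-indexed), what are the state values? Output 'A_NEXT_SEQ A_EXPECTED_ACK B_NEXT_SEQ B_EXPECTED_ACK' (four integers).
After event 0: A_seq=1014 A_ack=200 B_seq=200 B_ack=1014
After event 1: A_seq=1014 A_ack=200 B_seq=362 B_ack=1014
After event 2: A_seq=1014 A_ack=200 B_seq=517 B_ack=1014
After event 3: A_seq=1014 A_ack=517 B_seq=517 B_ack=1014
After event 4: A_seq=1014 A_ack=517 B_seq=517 B_ack=1014

1014 517 517 1014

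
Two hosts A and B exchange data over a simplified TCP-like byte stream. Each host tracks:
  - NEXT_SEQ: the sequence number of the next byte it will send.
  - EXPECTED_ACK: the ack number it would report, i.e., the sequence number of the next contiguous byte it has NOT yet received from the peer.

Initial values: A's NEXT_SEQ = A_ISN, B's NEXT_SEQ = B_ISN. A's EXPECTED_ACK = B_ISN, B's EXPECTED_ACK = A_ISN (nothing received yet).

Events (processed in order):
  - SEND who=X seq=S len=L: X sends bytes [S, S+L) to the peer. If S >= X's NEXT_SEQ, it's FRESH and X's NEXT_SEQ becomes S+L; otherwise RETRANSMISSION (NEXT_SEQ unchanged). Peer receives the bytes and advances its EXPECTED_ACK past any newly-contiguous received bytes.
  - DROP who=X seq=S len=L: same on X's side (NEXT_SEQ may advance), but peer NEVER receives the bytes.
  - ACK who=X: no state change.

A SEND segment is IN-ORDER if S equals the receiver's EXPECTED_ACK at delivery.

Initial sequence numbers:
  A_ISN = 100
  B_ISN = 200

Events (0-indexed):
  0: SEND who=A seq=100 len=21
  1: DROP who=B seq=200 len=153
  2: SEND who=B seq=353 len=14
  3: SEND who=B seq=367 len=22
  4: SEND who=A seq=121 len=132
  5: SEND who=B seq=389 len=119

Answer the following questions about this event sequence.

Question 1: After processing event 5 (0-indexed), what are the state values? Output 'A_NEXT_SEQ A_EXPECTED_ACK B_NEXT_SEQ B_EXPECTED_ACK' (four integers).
After event 0: A_seq=121 A_ack=200 B_seq=200 B_ack=121
After event 1: A_seq=121 A_ack=200 B_seq=353 B_ack=121
After event 2: A_seq=121 A_ack=200 B_seq=367 B_ack=121
After event 3: A_seq=121 A_ack=200 B_seq=389 B_ack=121
After event 4: A_seq=253 A_ack=200 B_seq=389 B_ack=253
After event 5: A_seq=253 A_ack=200 B_seq=508 B_ack=253

253 200 508 253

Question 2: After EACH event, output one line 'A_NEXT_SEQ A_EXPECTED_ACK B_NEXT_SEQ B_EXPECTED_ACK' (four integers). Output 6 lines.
121 200 200 121
121 200 353 121
121 200 367 121
121 200 389 121
253 200 389 253
253 200 508 253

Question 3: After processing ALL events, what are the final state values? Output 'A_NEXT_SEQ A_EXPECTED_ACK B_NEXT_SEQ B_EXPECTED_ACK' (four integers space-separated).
After event 0: A_seq=121 A_ack=200 B_seq=200 B_ack=121
After event 1: A_seq=121 A_ack=200 B_seq=353 B_ack=121
After event 2: A_seq=121 A_ack=200 B_seq=367 B_ack=121
After event 3: A_seq=121 A_ack=200 B_seq=389 B_ack=121
After event 4: A_seq=253 A_ack=200 B_seq=389 B_ack=253
After event 5: A_seq=253 A_ack=200 B_seq=508 B_ack=253

Answer: 253 200 508 253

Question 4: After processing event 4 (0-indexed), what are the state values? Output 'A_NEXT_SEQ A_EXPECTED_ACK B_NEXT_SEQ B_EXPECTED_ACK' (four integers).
After event 0: A_seq=121 A_ack=200 B_seq=200 B_ack=121
After event 1: A_seq=121 A_ack=200 B_seq=353 B_ack=121
After event 2: A_seq=121 A_ack=200 B_seq=367 B_ack=121
After event 3: A_seq=121 A_ack=200 B_seq=389 B_ack=121
After event 4: A_seq=253 A_ack=200 B_seq=389 B_ack=253

253 200 389 253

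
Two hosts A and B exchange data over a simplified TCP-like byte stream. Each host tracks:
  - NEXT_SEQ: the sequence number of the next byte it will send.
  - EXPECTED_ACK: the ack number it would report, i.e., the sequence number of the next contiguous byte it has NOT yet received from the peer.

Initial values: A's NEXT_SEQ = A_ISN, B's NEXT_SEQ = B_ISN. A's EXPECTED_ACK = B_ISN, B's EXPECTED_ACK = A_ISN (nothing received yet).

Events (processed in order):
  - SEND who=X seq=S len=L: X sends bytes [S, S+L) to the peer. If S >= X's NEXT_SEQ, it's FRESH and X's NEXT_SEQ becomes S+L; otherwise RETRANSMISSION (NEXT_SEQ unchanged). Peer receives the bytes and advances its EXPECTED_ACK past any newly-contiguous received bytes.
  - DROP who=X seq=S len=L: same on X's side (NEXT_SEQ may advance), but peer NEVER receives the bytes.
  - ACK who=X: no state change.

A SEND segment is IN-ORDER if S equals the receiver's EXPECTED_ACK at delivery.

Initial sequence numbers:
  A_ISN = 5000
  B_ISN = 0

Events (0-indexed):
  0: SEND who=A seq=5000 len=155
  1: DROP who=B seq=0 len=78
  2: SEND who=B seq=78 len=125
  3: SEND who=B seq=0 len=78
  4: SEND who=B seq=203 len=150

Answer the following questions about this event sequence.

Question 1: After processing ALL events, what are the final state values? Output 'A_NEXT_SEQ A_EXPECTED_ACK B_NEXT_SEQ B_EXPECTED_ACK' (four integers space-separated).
After event 0: A_seq=5155 A_ack=0 B_seq=0 B_ack=5155
After event 1: A_seq=5155 A_ack=0 B_seq=78 B_ack=5155
After event 2: A_seq=5155 A_ack=0 B_seq=203 B_ack=5155
After event 3: A_seq=5155 A_ack=203 B_seq=203 B_ack=5155
After event 4: A_seq=5155 A_ack=353 B_seq=353 B_ack=5155

Answer: 5155 353 353 5155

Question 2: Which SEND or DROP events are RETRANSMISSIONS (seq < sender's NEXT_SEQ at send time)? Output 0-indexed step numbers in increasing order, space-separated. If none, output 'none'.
Step 0: SEND seq=5000 -> fresh
Step 1: DROP seq=0 -> fresh
Step 2: SEND seq=78 -> fresh
Step 3: SEND seq=0 -> retransmit
Step 4: SEND seq=203 -> fresh

Answer: 3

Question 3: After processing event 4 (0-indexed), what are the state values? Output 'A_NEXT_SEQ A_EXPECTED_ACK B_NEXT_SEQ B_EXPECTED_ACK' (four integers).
After event 0: A_seq=5155 A_ack=0 B_seq=0 B_ack=5155
After event 1: A_seq=5155 A_ack=0 B_seq=78 B_ack=5155
After event 2: A_seq=5155 A_ack=0 B_seq=203 B_ack=5155
After event 3: A_seq=5155 A_ack=203 B_seq=203 B_ack=5155
After event 4: A_seq=5155 A_ack=353 B_seq=353 B_ack=5155

5155 353 353 5155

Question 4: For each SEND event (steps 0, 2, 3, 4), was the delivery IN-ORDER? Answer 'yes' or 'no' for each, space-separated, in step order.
Step 0: SEND seq=5000 -> in-order
Step 2: SEND seq=78 -> out-of-order
Step 3: SEND seq=0 -> in-order
Step 4: SEND seq=203 -> in-order

Answer: yes no yes yes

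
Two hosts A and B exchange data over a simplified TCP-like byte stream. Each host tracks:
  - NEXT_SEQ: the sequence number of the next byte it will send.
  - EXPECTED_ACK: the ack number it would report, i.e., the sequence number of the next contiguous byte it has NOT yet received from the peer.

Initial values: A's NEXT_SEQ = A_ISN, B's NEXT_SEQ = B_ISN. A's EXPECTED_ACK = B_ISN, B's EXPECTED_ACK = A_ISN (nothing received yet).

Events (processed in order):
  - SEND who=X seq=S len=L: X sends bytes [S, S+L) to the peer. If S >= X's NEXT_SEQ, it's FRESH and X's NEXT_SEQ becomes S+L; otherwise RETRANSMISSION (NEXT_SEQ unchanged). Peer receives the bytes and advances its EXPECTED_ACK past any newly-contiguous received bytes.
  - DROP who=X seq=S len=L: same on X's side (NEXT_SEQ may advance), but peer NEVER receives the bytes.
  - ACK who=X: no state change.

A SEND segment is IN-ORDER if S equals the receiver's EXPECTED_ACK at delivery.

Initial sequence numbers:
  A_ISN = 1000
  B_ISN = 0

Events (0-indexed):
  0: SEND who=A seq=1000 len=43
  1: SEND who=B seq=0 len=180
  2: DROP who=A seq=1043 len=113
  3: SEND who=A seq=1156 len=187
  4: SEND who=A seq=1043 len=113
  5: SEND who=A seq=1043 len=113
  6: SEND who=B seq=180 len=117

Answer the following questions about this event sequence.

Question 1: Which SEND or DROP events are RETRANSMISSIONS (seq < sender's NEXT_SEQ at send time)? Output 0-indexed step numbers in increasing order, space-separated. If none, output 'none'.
Step 0: SEND seq=1000 -> fresh
Step 1: SEND seq=0 -> fresh
Step 2: DROP seq=1043 -> fresh
Step 3: SEND seq=1156 -> fresh
Step 4: SEND seq=1043 -> retransmit
Step 5: SEND seq=1043 -> retransmit
Step 6: SEND seq=180 -> fresh

Answer: 4 5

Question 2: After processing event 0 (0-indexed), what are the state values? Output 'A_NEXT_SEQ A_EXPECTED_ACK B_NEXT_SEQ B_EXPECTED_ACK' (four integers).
After event 0: A_seq=1043 A_ack=0 B_seq=0 B_ack=1043

1043 0 0 1043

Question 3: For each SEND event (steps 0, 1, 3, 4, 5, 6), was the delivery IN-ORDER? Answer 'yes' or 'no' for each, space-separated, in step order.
Step 0: SEND seq=1000 -> in-order
Step 1: SEND seq=0 -> in-order
Step 3: SEND seq=1156 -> out-of-order
Step 4: SEND seq=1043 -> in-order
Step 5: SEND seq=1043 -> out-of-order
Step 6: SEND seq=180 -> in-order

Answer: yes yes no yes no yes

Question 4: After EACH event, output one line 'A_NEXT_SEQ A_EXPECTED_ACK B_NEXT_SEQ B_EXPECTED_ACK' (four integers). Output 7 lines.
1043 0 0 1043
1043 180 180 1043
1156 180 180 1043
1343 180 180 1043
1343 180 180 1343
1343 180 180 1343
1343 297 297 1343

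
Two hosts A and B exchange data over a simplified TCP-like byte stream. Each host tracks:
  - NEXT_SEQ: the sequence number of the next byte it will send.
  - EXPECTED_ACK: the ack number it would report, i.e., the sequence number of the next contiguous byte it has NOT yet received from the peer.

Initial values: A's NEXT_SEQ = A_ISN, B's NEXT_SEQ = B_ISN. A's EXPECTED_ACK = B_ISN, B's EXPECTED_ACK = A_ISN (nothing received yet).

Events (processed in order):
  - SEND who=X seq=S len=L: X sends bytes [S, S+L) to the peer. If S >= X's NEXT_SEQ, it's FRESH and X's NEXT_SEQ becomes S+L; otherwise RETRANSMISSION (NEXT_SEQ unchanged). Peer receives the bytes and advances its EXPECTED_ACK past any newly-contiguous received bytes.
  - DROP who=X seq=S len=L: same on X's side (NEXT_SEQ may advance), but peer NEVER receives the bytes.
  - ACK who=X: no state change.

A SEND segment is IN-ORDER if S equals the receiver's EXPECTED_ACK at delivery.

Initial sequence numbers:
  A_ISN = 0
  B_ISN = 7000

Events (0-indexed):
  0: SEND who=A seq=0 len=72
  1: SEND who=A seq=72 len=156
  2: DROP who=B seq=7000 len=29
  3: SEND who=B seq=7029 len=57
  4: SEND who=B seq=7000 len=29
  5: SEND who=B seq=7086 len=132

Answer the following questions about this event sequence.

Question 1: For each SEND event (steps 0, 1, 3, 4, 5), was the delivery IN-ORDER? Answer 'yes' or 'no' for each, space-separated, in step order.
Answer: yes yes no yes yes

Derivation:
Step 0: SEND seq=0 -> in-order
Step 1: SEND seq=72 -> in-order
Step 3: SEND seq=7029 -> out-of-order
Step 4: SEND seq=7000 -> in-order
Step 5: SEND seq=7086 -> in-order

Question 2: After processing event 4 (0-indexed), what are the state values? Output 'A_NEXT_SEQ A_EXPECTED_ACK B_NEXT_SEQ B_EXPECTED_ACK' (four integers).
After event 0: A_seq=72 A_ack=7000 B_seq=7000 B_ack=72
After event 1: A_seq=228 A_ack=7000 B_seq=7000 B_ack=228
After event 2: A_seq=228 A_ack=7000 B_seq=7029 B_ack=228
After event 3: A_seq=228 A_ack=7000 B_seq=7086 B_ack=228
After event 4: A_seq=228 A_ack=7086 B_seq=7086 B_ack=228

228 7086 7086 228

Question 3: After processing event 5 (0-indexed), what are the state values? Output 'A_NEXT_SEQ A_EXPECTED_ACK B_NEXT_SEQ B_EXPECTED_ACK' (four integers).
After event 0: A_seq=72 A_ack=7000 B_seq=7000 B_ack=72
After event 1: A_seq=228 A_ack=7000 B_seq=7000 B_ack=228
After event 2: A_seq=228 A_ack=7000 B_seq=7029 B_ack=228
After event 3: A_seq=228 A_ack=7000 B_seq=7086 B_ack=228
After event 4: A_seq=228 A_ack=7086 B_seq=7086 B_ack=228
After event 5: A_seq=228 A_ack=7218 B_seq=7218 B_ack=228

228 7218 7218 228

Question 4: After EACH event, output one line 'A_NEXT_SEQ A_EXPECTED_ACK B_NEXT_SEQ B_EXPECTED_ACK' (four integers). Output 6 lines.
72 7000 7000 72
228 7000 7000 228
228 7000 7029 228
228 7000 7086 228
228 7086 7086 228
228 7218 7218 228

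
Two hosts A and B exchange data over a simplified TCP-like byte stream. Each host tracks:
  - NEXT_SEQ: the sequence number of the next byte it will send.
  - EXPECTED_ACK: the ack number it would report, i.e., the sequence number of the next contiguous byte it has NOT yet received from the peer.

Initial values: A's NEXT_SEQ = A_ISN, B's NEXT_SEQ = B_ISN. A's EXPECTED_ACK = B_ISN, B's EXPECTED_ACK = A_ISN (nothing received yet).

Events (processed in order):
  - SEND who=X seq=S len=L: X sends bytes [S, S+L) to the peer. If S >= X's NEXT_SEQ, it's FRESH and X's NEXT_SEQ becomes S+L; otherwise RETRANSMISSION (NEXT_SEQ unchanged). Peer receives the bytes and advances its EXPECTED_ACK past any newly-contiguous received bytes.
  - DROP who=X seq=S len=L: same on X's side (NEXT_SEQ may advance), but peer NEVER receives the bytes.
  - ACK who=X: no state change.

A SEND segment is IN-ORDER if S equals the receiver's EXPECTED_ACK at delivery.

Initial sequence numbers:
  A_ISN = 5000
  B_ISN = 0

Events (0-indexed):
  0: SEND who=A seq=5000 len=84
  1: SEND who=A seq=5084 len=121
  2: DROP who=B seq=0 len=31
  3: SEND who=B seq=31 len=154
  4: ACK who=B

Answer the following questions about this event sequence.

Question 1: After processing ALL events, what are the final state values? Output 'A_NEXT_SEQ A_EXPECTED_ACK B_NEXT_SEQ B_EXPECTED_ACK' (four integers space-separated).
After event 0: A_seq=5084 A_ack=0 B_seq=0 B_ack=5084
After event 1: A_seq=5205 A_ack=0 B_seq=0 B_ack=5205
After event 2: A_seq=5205 A_ack=0 B_seq=31 B_ack=5205
After event 3: A_seq=5205 A_ack=0 B_seq=185 B_ack=5205
After event 4: A_seq=5205 A_ack=0 B_seq=185 B_ack=5205

Answer: 5205 0 185 5205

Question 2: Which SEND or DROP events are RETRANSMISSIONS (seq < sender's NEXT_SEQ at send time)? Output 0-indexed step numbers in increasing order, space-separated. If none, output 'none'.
Step 0: SEND seq=5000 -> fresh
Step 1: SEND seq=5084 -> fresh
Step 2: DROP seq=0 -> fresh
Step 3: SEND seq=31 -> fresh

Answer: none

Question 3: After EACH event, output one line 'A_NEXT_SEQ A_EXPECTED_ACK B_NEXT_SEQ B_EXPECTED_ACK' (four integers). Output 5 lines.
5084 0 0 5084
5205 0 0 5205
5205 0 31 5205
5205 0 185 5205
5205 0 185 5205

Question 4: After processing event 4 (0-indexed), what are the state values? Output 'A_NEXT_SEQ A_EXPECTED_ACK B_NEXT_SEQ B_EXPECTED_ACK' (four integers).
After event 0: A_seq=5084 A_ack=0 B_seq=0 B_ack=5084
After event 1: A_seq=5205 A_ack=0 B_seq=0 B_ack=5205
After event 2: A_seq=5205 A_ack=0 B_seq=31 B_ack=5205
After event 3: A_seq=5205 A_ack=0 B_seq=185 B_ack=5205
After event 4: A_seq=5205 A_ack=0 B_seq=185 B_ack=5205

5205 0 185 5205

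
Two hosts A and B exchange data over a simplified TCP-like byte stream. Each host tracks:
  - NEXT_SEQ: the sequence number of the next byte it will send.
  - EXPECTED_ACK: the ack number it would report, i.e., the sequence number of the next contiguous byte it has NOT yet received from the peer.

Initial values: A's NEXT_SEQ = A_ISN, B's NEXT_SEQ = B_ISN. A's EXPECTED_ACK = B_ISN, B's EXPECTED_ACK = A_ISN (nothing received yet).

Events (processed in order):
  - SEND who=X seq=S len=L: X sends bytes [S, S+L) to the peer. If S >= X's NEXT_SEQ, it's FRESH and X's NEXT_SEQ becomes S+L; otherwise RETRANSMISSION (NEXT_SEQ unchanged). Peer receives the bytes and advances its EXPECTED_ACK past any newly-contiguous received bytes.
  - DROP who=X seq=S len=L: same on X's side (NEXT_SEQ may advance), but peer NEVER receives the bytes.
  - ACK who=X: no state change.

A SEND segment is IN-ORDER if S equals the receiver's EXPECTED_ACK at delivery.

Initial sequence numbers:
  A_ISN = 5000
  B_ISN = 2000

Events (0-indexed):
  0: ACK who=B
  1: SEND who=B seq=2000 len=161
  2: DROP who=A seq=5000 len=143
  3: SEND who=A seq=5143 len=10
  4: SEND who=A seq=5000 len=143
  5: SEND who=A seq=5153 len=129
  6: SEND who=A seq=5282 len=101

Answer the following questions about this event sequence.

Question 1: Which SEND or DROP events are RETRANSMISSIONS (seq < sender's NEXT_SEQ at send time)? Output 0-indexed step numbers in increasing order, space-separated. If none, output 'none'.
Step 1: SEND seq=2000 -> fresh
Step 2: DROP seq=5000 -> fresh
Step 3: SEND seq=5143 -> fresh
Step 4: SEND seq=5000 -> retransmit
Step 5: SEND seq=5153 -> fresh
Step 6: SEND seq=5282 -> fresh

Answer: 4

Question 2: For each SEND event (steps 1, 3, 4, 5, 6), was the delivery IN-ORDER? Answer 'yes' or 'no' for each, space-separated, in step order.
Answer: yes no yes yes yes

Derivation:
Step 1: SEND seq=2000 -> in-order
Step 3: SEND seq=5143 -> out-of-order
Step 4: SEND seq=5000 -> in-order
Step 5: SEND seq=5153 -> in-order
Step 6: SEND seq=5282 -> in-order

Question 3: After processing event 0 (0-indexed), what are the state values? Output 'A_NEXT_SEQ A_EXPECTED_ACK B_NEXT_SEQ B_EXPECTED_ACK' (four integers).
After event 0: A_seq=5000 A_ack=2000 B_seq=2000 B_ack=5000

5000 2000 2000 5000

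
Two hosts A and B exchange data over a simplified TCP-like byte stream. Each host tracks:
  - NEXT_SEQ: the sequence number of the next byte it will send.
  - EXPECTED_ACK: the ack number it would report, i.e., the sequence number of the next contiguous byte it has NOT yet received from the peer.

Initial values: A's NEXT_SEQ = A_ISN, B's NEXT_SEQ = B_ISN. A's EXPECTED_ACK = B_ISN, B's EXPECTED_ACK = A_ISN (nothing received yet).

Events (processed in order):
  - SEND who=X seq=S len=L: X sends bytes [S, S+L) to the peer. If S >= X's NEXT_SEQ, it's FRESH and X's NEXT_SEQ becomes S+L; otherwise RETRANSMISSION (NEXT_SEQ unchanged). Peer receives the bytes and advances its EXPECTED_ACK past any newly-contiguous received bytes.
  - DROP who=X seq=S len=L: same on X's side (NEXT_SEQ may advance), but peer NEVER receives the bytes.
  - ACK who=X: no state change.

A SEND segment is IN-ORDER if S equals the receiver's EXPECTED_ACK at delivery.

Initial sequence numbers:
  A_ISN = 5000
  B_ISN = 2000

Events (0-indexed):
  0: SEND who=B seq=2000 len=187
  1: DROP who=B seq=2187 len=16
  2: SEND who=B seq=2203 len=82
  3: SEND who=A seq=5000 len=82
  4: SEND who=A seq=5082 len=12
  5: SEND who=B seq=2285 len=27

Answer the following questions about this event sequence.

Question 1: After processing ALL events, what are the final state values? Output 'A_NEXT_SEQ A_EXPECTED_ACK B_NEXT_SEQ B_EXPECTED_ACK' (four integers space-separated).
Answer: 5094 2187 2312 5094

Derivation:
After event 0: A_seq=5000 A_ack=2187 B_seq=2187 B_ack=5000
After event 1: A_seq=5000 A_ack=2187 B_seq=2203 B_ack=5000
After event 2: A_seq=5000 A_ack=2187 B_seq=2285 B_ack=5000
After event 3: A_seq=5082 A_ack=2187 B_seq=2285 B_ack=5082
After event 4: A_seq=5094 A_ack=2187 B_seq=2285 B_ack=5094
After event 5: A_seq=5094 A_ack=2187 B_seq=2312 B_ack=5094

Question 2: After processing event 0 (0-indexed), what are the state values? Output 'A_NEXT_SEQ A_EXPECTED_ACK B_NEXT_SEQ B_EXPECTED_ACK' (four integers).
After event 0: A_seq=5000 A_ack=2187 B_seq=2187 B_ack=5000

5000 2187 2187 5000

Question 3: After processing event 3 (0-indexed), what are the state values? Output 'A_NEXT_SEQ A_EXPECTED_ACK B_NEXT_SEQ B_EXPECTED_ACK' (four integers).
After event 0: A_seq=5000 A_ack=2187 B_seq=2187 B_ack=5000
After event 1: A_seq=5000 A_ack=2187 B_seq=2203 B_ack=5000
After event 2: A_seq=5000 A_ack=2187 B_seq=2285 B_ack=5000
After event 3: A_seq=5082 A_ack=2187 B_seq=2285 B_ack=5082

5082 2187 2285 5082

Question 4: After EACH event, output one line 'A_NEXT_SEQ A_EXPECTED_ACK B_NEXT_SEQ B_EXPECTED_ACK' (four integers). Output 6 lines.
5000 2187 2187 5000
5000 2187 2203 5000
5000 2187 2285 5000
5082 2187 2285 5082
5094 2187 2285 5094
5094 2187 2312 5094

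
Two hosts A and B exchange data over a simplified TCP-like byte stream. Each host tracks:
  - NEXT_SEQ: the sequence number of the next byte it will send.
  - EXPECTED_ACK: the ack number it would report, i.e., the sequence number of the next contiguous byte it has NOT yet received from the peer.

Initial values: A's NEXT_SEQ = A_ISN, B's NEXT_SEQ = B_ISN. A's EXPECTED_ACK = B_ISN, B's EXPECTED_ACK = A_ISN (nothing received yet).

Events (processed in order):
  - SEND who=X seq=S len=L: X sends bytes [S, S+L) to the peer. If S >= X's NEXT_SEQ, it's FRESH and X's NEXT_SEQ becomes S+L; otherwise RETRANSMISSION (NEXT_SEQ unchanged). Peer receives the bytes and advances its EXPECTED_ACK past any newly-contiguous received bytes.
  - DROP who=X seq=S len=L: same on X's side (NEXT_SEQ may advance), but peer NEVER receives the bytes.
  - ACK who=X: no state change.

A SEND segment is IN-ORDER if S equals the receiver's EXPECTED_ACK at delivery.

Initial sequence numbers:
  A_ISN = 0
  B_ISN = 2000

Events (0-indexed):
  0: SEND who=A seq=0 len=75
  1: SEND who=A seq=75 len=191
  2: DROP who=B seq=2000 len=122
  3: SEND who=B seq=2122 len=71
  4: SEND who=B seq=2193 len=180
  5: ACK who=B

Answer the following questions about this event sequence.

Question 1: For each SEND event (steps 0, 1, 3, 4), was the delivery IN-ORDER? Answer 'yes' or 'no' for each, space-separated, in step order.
Answer: yes yes no no

Derivation:
Step 0: SEND seq=0 -> in-order
Step 1: SEND seq=75 -> in-order
Step 3: SEND seq=2122 -> out-of-order
Step 4: SEND seq=2193 -> out-of-order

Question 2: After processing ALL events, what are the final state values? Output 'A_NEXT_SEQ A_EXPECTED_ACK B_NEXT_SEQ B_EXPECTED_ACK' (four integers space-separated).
After event 0: A_seq=75 A_ack=2000 B_seq=2000 B_ack=75
After event 1: A_seq=266 A_ack=2000 B_seq=2000 B_ack=266
After event 2: A_seq=266 A_ack=2000 B_seq=2122 B_ack=266
After event 3: A_seq=266 A_ack=2000 B_seq=2193 B_ack=266
After event 4: A_seq=266 A_ack=2000 B_seq=2373 B_ack=266
After event 5: A_seq=266 A_ack=2000 B_seq=2373 B_ack=266

Answer: 266 2000 2373 266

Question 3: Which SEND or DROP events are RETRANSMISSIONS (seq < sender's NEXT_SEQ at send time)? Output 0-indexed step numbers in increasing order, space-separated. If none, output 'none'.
Answer: none

Derivation:
Step 0: SEND seq=0 -> fresh
Step 1: SEND seq=75 -> fresh
Step 2: DROP seq=2000 -> fresh
Step 3: SEND seq=2122 -> fresh
Step 4: SEND seq=2193 -> fresh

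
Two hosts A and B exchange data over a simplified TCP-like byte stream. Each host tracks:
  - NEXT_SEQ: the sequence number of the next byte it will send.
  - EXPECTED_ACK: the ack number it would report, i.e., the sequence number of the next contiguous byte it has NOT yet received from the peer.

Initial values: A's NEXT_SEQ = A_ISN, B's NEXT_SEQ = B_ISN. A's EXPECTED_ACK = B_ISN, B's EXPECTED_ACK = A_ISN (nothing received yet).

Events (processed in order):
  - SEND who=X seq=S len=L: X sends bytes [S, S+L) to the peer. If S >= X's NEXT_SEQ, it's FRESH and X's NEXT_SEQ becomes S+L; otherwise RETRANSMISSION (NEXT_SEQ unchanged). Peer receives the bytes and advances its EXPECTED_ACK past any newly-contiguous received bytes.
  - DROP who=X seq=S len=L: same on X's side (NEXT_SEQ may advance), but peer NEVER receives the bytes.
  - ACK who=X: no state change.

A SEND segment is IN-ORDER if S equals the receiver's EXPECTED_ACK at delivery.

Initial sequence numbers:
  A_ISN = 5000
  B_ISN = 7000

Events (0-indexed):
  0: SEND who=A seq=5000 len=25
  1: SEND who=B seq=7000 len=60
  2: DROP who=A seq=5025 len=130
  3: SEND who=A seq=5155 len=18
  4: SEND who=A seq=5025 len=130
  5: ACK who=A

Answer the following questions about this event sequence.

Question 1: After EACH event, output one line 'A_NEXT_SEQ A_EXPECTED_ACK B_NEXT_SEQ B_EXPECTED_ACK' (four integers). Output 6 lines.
5025 7000 7000 5025
5025 7060 7060 5025
5155 7060 7060 5025
5173 7060 7060 5025
5173 7060 7060 5173
5173 7060 7060 5173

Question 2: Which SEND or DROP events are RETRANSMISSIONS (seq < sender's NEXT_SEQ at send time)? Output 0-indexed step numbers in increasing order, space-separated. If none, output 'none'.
Answer: 4

Derivation:
Step 0: SEND seq=5000 -> fresh
Step 1: SEND seq=7000 -> fresh
Step 2: DROP seq=5025 -> fresh
Step 3: SEND seq=5155 -> fresh
Step 4: SEND seq=5025 -> retransmit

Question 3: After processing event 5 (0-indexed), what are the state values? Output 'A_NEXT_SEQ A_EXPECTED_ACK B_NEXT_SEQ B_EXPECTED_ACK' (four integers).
After event 0: A_seq=5025 A_ack=7000 B_seq=7000 B_ack=5025
After event 1: A_seq=5025 A_ack=7060 B_seq=7060 B_ack=5025
After event 2: A_seq=5155 A_ack=7060 B_seq=7060 B_ack=5025
After event 3: A_seq=5173 A_ack=7060 B_seq=7060 B_ack=5025
After event 4: A_seq=5173 A_ack=7060 B_seq=7060 B_ack=5173
After event 5: A_seq=5173 A_ack=7060 B_seq=7060 B_ack=5173

5173 7060 7060 5173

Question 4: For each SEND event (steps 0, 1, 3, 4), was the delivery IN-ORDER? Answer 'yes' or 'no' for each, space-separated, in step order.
Step 0: SEND seq=5000 -> in-order
Step 1: SEND seq=7000 -> in-order
Step 3: SEND seq=5155 -> out-of-order
Step 4: SEND seq=5025 -> in-order

Answer: yes yes no yes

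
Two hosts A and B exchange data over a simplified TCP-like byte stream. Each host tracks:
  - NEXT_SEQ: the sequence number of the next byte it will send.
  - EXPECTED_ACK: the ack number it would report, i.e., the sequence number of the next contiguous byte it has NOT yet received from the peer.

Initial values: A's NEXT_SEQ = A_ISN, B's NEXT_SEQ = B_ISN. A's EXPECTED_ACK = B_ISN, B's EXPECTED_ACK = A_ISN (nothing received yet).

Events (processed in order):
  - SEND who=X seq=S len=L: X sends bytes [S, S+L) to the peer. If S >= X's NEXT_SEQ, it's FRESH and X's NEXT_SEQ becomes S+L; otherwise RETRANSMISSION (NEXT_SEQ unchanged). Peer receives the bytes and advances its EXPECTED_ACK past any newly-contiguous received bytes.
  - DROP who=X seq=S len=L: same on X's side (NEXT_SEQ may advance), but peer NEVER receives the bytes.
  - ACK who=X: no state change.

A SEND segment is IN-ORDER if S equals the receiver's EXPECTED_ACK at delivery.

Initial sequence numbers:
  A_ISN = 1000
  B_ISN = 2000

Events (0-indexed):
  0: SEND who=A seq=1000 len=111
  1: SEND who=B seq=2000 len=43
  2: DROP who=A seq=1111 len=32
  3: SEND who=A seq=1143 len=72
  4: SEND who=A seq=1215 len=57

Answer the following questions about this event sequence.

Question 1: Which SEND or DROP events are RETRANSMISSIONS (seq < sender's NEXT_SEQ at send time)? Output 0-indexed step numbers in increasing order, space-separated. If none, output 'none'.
Answer: none

Derivation:
Step 0: SEND seq=1000 -> fresh
Step 1: SEND seq=2000 -> fresh
Step 2: DROP seq=1111 -> fresh
Step 3: SEND seq=1143 -> fresh
Step 4: SEND seq=1215 -> fresh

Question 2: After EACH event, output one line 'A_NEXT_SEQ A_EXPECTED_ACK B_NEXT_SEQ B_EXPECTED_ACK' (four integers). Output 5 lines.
1111 2000 2000 1111
1111 2043 2043 1111
1143 2043 2043 1111
1215 2043 2043 1111
1272 2043 2043 1111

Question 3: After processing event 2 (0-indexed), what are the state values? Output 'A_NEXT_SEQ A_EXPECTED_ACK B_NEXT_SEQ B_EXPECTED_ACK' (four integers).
After event 0: A_seq=1111 A_ack=2000 B_seq=2000 B_ack=1111
After event 1: A_seq=1111 A_ack=2043 B_seq=2043 B_ack=1111
After event 2: A_seq=1143 A_ack=2043 B_seq=2043 B_ack=1111

1143 2043 2043 1111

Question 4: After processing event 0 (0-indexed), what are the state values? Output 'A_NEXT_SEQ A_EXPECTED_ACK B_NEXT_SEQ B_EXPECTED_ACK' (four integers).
After event 0: A_seq=1111 A_ack=2000 B_seq=2000 B_ack=1111

1111 2000 2000 1111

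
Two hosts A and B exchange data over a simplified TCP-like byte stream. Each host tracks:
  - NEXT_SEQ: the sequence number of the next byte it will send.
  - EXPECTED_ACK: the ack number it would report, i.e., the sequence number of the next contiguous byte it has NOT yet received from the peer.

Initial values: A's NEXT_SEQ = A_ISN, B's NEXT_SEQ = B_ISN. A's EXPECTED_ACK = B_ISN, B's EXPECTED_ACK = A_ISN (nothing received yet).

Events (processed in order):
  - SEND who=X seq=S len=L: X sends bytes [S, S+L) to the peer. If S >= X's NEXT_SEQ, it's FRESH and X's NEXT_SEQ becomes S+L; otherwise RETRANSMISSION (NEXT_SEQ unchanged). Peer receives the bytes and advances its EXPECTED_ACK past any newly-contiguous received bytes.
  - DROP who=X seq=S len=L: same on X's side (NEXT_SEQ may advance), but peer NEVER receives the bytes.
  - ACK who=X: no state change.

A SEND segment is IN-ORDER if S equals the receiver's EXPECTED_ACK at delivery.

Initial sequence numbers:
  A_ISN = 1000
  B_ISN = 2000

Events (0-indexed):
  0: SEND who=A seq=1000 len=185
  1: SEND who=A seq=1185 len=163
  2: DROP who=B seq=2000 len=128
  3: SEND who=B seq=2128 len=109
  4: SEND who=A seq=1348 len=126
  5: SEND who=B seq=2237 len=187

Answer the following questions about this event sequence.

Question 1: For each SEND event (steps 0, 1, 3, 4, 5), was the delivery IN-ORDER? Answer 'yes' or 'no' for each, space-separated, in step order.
Answer: yes yes no yes no

Derivation:
Step 0: SEND seq=1000 -> in-order
Step 1: SEND seq=1185 -> in-order
Step 3: SEND seq=2128 -> out-of-order
Step 4: SEND seq=1348 -> in-order
Step 5: SEND seq=2237 -> out-of-order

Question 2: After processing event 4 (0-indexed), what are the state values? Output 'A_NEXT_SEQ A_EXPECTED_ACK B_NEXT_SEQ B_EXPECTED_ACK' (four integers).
After event 0: A_seq=1185 A_ack=2000 B_seq=2000 B_ack=1185
After event 1: A_seq=1348 A_ack=2000 B_seq=2000 B_ack=1348
After event 2: A_seq=1348 A_ack=2000 B_seq=2128 B_ack=1348
After event 3: A_seq=1348 A_ack=2000 B_seq=2237 B_ack=1348
After event 4: A_seq=1474 A_ack=2000 B_seq=2237 B_ack=1474

1474 2000 2237 1474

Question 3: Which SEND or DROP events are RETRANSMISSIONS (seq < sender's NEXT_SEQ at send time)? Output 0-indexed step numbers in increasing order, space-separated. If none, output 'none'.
Step 0: SEND seq=1000 -> fresh
Step 1: SEND seq=1185 -> fresh
Step 2: DROP seq=2000 -> fresh
Step 3: SEND seq=2128 -> fresh
Step 4: SEND seq=1348 -> fresh
Step 5: SEND seq=2237 -> fresh

Answer: none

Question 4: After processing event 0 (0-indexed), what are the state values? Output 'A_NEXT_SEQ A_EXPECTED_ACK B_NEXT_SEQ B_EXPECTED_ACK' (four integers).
After event 0: A_seq=1185 A_ack=2000 B_seq=2000 B_ack=1185

1185 2000 2000 1185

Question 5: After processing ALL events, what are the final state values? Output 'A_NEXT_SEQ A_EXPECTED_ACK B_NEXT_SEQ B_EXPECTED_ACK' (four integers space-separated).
After event 0: A_seq=1185 A_ack=2000 B_seq=2000 B_ack=1185
After event 1: A_seq=1348 A_ack=2000 B_seq=2000 B_ack=1348
After event 2: A_seq=1348 A_ack=2000 B_seq=2128 B_ack=1348
After event 3: A_seq=1348 A_ack=2000 B_seq=2237 B_ack=1348
After event 4: A_seq=1474 A_ack=2000 B_seq=2237 B_ack=1474
After event 5: A_seq=1474 A_ack=2000 B_seq=2424 B_ack=1474

Answer: 1474 2000 2424 1474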